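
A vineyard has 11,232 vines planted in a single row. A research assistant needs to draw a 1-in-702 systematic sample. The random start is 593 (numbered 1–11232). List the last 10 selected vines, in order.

7th selection = 593 + 6×702 = 4805
8th: 4805 + 702 = 5507
9th: 5507 + 702 = 6209
10th: 6209 + 702 = 6911
11th: 6911 + 702 = 7613
12th: 7613 + 702 = 8315
13th: 8315 + 702 = 9017
14th: 9017 + 702 = 9719
15th: 9719 + 702 = 10421
16th: 10421 + 702 = 11123

4805, 5507, 6209, 6911, 7613, 8315, 9017, 9719, 10421, 11123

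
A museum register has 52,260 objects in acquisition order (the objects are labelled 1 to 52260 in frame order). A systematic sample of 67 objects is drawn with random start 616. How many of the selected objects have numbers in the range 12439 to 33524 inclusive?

27

k = 52260/67 = 780
First selection ≥ 12439: 616 + ⌈(12439−616)/780⌉·780 = 616 + 16×780 = 13096
Last selection ≤ 33524: 616 + ⌊(33524−616)/780⌋·780 = 616 + 42×780 = 33376
Count = 42 − 16 + 1 = 27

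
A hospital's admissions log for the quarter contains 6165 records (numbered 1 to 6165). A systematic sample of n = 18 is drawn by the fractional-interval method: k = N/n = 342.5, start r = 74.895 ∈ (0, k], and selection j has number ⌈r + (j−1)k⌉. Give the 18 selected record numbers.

75, 418, 760, 1103, 1445, 1788, 2130, 2473, 2815, 3158, 3500, 3843, 4185, 4528, 4870, 5213, 5555, 5898

j=1: r + 0k = 74.895 → ⌈·⌉ = 75
j=2: r + 1k = 417.395 → ⌈·⌉ = 418
j=3: r + 2k = 759.895 → ⌈·⌉ = 760
j=4: r + 3k = 1102.395 → ⌈·⌉ = 1103
j=5: r + 4k = 1444.895 → ⌈·⌉ = 1445
j=6: r + 5k = 1787.395 → ⌈·⌉ = 1788
j=7: r + 6k = 2129.895 → ⌈·⌉ = 2130
j=8: r + 7k = 2472.395 → ⌈·⌉ = 2473
j=9: r + 8k = 2814.895 → ⌈·⌉ = 2815
j=10: r + 9k = 3157.395 → ⌈·⌉ = 3158
j=11: r + 10k = 3499.895 → ⌈·⌉ = 3500
j=12: r + 11k = 3842.395 → ⌈·⌉ = 3843
j=13: r + 12k = 4184.895 → ⌈·⌉ = 4185
j=14: r + 13k = 4527.395 → ⌈·⌉ = 4528
j=15: r + 14k = 4869.895 → ⌈·⌉ = 4870
j=16: r + 15k = 5212.395 → ⌈·⌉ = 5213
j=17: r + 16k = 5554.895 → ⌈·⌉ = 5555
j=18: r + 17k = 5897.395 → ⌈·⌉ = 5898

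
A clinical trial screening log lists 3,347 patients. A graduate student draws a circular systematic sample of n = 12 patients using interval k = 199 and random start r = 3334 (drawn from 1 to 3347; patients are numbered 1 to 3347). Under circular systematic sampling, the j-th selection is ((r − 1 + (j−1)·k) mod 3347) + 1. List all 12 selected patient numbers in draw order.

Selection 1: 3334
Selection 2: 3334 + 199 = 3533 → 3533 − 3347 = 186
Selection 3: 186 + 199 = 385
Selection 4: 385 + 199 = 584
Selection 5: 584 + 199 = 783
Selection 6: 783 + 199 = 982
Selection 7: 982 + 199 = 1181
Selection 8: 1181 + 199 = 1380
Selection 9: 1380 + 199 = 1579
Selection 10: 1579 + 199 = 1778
Selection 11: 1778 + 199 = 1977
Selection 12: 1977 + 199 = 2176

3334, 186, 385, 584, 783, 982, 1181, 1380, 1579, 1778, 1977, 2176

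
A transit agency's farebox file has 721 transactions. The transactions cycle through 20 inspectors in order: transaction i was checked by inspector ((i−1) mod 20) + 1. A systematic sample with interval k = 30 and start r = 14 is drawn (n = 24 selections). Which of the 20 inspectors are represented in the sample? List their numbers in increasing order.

Consecutive selections differ by k = 30, so their inspector numbers differ by 30 mod 20 = 10.
gcd(30, 20) = 10, so the sample visits 20/10 = 2 distinct residues mod 20.
Start 14 is inspector 14; the inspectors hit are 4, 14.

4, 14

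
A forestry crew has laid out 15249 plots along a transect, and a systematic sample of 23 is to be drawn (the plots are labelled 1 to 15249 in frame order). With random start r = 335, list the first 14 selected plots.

335, 998, 1661, 2324, 2987, 3650, 4313, 4976, 5639, 6302, 6965, 7628, 8291, 8954

k = N/n = 15249/23 = 663
plot 1: 335
plot 2: 335 + 663 = 998
plot 3: 998 + 663 = 1661
plot 4: 1661 + 663 = 2324
plot 5: 2324 + 663 = 2987
plot 6: 2987 + 663 = 3650
plot 7: 3650 + 663 = 4313
plot 8: 4313 + 663 = 4976
plot 9: 4976 + 663 = 5639
plot 10: 5639 + 663 = 6302
plot 11: 6302 + 663 = 6965
plot 12: 6965 + 663 = 7628
plot 13: 7628 + 663 = 8291
plot 14: 8291 + 663 = 8954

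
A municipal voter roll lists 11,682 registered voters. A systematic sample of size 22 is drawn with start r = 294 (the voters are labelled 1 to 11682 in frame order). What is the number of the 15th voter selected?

k = 11682/22 = 531
15th selection = r + (15−1)·k = 294 + 14×531 = 294 + 7434 = 7728

7728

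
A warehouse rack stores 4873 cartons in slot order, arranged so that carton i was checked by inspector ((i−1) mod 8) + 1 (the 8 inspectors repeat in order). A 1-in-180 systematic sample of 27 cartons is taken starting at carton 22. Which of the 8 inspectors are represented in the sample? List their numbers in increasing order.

Consecutive selections differ by k = 180, so their inspector numbers differ by 180 mod 8 = 4.
gcd(180, 8) = 4, so the sample visits 8/4 = 2 distinct residues mod 8.
Start 22 is inspector 6; the inspectors hit are 2, 6.

2, 6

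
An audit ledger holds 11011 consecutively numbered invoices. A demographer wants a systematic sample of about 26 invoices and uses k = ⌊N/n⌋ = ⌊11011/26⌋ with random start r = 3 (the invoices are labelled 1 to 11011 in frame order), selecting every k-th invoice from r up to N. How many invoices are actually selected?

k = ⌊11011/26⌋ = 423
Achieved size = ⌊(11011 − 3)/423⌋ + 1 = ⌊11008/423⌋ + 1 = 26 + 1 = 27
(last selection: 3 + 26×423 = 11001 ≤ 11011; next would be 11424 > 11011)

27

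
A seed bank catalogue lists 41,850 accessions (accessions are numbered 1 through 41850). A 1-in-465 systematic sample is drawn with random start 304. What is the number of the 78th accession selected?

k = 465
78th selection = r + (78−1)·k = 304 + 77×465 = 304 + 35805 = 36109

36109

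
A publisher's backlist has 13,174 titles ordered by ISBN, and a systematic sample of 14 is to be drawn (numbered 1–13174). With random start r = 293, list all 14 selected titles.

k = N/n = 13174/14 = 941
title 1: 293
title 2: 293 + 941 = 1234
title 3: 1234 + 941 = 2175
title 4: 2175 + 941 = 3116
title 5: 3116 + 941 = 4057
title 6: 4057 + 941 = 4998
title 7: 4998 + 941 = 5939
title 8: 5939 + 941 = 6880
title 9: 6880 + 941 = 7821
title 10: 7821 + 941 = 8762
title 11: 8762 + 941 = 9703
title 12: 9703 + 941 = 10644
title 13: 10644 + 941 = 11585
title 14: 11585 + 941 = 12526

293, 1234, 2175, 3116, 4057, 4998, 5939, 6880, 7821, 8762, 9703, 10644, 11585, 12526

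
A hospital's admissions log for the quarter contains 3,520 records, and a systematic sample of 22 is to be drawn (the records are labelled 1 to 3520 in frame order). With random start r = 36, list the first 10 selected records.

36, 196, 356, 516, 676, 836, 996, 1156, 1316, 1476

k = N/n = 3520/22 = 160
record 1: 36
record 2: 36 + 160 = 196
record 3: 196 + 160 = 356
record 4: 356 + 160 = 516
record 5: 516 + 160 = 676
record 6: 676 + 160 = 836
record 7: 836 + 160 = 996
record 8: 996 + 160 = 1156
record 9: 1156 + 160 = 1316
record 10: 1316 + 160 = 1476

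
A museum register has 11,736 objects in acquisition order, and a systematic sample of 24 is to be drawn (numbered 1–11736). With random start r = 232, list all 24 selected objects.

k = N/n = 11736/24 = 489
object 1: 232
object 2: 232 + 489 = 721
object 3: 721 + 489 = 1210
object 4: 1210 + 489 = 1699
object 5: 1699 + 489 = 2188
object 6: 2188 + 489 = 2677
object 7: 2677 + 489 = 3166
object 8: 3166 + 489 = 3655
object 9: 3655 + 489 = 4144
object 10: 4144 + 489 = 4633
object 11: 4633 + 489 = 5122
object 12: 5122 + 489 = 5611
object 13: 5611 + 489 = 6100
object 14: 6100 + 489 = 6589
object 15: 6589 + 489 = 7078
object 16: 7078 + 489 = 7567
object 17: 7567 + 489 = 8056
object 18: 8056 + 489 = 8545
object 19: 8545 + 489 = 9034
object 20: 9034 + 489 = 9523
object 21: 9523 + 489 = 10012
object 22: 10012 + 489 = 10501
object 23: 10501 + 489 = 10990
object 24: 10990 + 489 = 11479

232, 721, 1210, 1699, 2188, 2677, 3166, 3655, 4144, 4633, 5122, 5611, 6100, 6589, 7078, 7567, 8056, 8545, 9034, 9523, 10012, 10501, 10990, 11479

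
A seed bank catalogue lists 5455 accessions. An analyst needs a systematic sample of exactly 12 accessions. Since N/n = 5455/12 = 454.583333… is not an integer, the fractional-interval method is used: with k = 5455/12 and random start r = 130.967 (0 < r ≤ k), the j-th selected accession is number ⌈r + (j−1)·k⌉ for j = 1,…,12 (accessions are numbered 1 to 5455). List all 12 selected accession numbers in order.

j=1: r + 0k = 130.967 → ⌈·⌉ = 131
j=2: r + 1k = 585.550333… → ⌈·⌉ = 586
j=3: r + 2k = 1040.133666… → ⌈·⌉ = 1041
j=4: r + 3k = 1494.717 → ⌈·⌉ = 1495
j=5: r + 4k = 1949.300333… → ⌈·⌉ = 1950
j=6: r + 5k = 2403.883666… → ⌈·⌉ = 2404
j=7: r + 6k = 2858.467 → ⌈·⌉ = 2859
j=8: r + 7k = 3313.050333… → ⌈·⌉ = 3314
j=9: r + 8k = 3767.633666… → ⌈·⌉ = 3768
j=10: r + 9k = 4222.217 → ⌈·⌉ = 4223
j=11: r + 10k = 4676.800333… → ⌈·⌉ = 4677
j=12: r + 11k = 5131.383666… → ⌈·⌉ = 5132

131, 586, 1041, 1495, 1950, 2404, 2859, 3314, 3768, 4223, 4677, 5132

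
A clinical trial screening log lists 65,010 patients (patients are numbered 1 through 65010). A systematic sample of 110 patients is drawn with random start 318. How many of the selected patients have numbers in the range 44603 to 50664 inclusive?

k = 65010/110 = 591
First selection ≥ 44603: 318 + ⌈(44603−318)/591⌉·591 = 318 + 75×591 = 44643
Last selection ≤ 50664: 318 + ⌊(50664−318)/591⌋·591 = 318 + 85×591 = 50553
Count = 85 − 75 + 1 = 11

11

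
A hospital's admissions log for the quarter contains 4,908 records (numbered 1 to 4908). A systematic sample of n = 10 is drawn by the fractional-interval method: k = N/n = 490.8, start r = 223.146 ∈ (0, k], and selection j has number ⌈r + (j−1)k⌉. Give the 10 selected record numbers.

224, 714, 1205, 1696, 2187, 2678, 3168, 3659, 4150, 4641

j=1: r + 0k = 223.146 → ⌈·⌉ = 224
j=2: r + 1k = 713.946 → ⌈·⌉ = 714
j=3: r + 2k = 1204.746 → ⌈·⌉ = 1205
j=4: r + 3k = 1695.546 → ⌈·⌉ = 1696
j=5: r + 4k = 2186.346 → ⌈·⌉ = 2187
j=6: r + 5k = 2677.146 → ⌈·⌉ = 2678
j=7: r + 6k = 3167.946 → ⌈·⌉ = 3168
j=8: r + 7k = 3658.746 → ⌈·⌉ = 3659
j=9: r + 8k = 4149.546 → ⌈·⌉ = 4150
j=10: r + 9k = 4640.346 → ⌈·⌉ = 4641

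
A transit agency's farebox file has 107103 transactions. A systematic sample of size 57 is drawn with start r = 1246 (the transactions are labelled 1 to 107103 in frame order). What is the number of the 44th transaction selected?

82043

k = 107103/57 = 1879
44th selection = r + (44−1)·k = 1246 + 43×1879 = 1246 + 80797 = 82043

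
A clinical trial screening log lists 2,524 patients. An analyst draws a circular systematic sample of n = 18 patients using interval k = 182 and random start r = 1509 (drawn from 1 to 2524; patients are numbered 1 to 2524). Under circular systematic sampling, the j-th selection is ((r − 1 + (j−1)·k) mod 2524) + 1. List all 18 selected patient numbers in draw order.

1509, 1691, 1873, 2055, 2237, 2419, 77, 259, 441, 623, 805, 987, 1169, 1351, 1533, 1715, 1897, 2079

Selection 1: 1509
Selection 2: 1509 + 182 = 1691
Selection 3: 1691 + 182 = 1873
Selection 4: 1873 + 182 = 2055
Selection 5: 2055 + 182 = 2237
Selection 6: 2237 + 182 = 2419
Selection 7: 2419 + 182 = 2601 → 2601 − 2524 = 77
Selection 8: 77 + 182 = 259
Selection 9: 259 + 182 = 441
Selection 10: 441 + 182 = 623
Selection 11: 623 + 182 = 805
Selection 12: 805 + 182 = 987
Selection 13: 987 + 182 = 1169
Selection 14: 1169 + 182 = 1351
Selection 15: 1351 + 182 = 1533
Selection 16: 1533 + 182 = 1715
Selection 17: 1715 + 182 = 1897
Selection 18: 1897 + 182 = 2079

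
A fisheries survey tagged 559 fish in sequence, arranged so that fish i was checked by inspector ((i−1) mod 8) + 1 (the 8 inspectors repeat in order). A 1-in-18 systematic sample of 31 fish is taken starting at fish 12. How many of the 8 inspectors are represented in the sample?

4

Consecutive selections differ by k = 18, so their inspector numbers differ by 18 mod 8 = 2.
gcd(18, 8) = 2, so the sample visits 8/2 = 4 distinct residues mod 8.
Start 12 is inspector 4; the inspectors hit are 2, 4, 6, 8.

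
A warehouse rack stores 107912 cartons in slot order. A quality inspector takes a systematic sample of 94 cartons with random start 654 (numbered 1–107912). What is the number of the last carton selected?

k = 107912/94 = 1148
94th selection = r + (94−1)·k = 654 + 93×1148 = 654 + 106764 = 107418

107418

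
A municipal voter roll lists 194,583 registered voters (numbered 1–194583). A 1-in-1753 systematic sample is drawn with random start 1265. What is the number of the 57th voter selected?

k = 1753
57th selection = r + (57−1)·k = 1265 + 56×1753 = 1265 + 98168 = 99433

99433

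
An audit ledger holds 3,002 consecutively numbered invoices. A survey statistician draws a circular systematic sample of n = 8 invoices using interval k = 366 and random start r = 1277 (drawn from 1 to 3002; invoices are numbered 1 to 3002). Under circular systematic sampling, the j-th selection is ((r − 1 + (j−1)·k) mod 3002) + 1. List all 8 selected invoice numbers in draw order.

Selection 1: 1277
Selection 2: 1277 + 366 = 1643
Selection 3: 1643 + 366 = 2009
Selection 4: 2009 + 366 = 2375
Selection 5: 2375 + 366 = 2741
Selection 6: 2741 + 366 = 3107 → 3107 − 3002 = 105
Selection 7: 105 + 366 = 471
Selection 8: 471 + 366 = 837

1277, 1643, 2009, 2375, 2741, 105, 471, 837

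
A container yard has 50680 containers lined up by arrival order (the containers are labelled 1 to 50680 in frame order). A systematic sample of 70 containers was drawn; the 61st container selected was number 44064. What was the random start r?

k = 50680/70 = 724
r = 44064 − (61−1)×724 = 44064 − 43440 = 624

624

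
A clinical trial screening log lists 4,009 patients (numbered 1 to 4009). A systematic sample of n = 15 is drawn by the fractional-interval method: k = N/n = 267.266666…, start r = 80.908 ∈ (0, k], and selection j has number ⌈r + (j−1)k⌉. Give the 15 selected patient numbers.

j=1: r + 0k = 80.908 → ⌈·⌉ = 81
j=2: r + 1k = 348.174666… → ⌈·⌉ = 349
j=3: r + 2k = 615.441333… → ⌈·⌉ = 616
j=4: r + 3k = 882.708 → ⌈·⌉ = 883
j=5: r + 4k = 1149.974666… → ⌈·⌉ = 1150
j=6: r + 5k = 1417.241333… → ⌈·⌉ = 1418
j=7: r + 6k = 1684.508 → ⌈·⌉ = 1685
j=8: r + 7k = 1951.774666… → ⌈·⌉ = 1952
j=9: r + 8k = 2219.041333… → ⌈·⌉ = 2220
j=10: r + 9k = 2486.308 → ⌈·⌉ = 2487
j=11: r + 10k = 2753.574666… → ⌈·⌉ = 2754
j=12: r + 11k = 3020.841333… → ⌈·⌉ = 3021
j=13: r + 12k = 3288.108 → ⌈·⌉ = 3289
j=14: r + 13k = 3555.374666… → ⌈·⌉ = 3556
j=15: r + 14k = 3822.641333… → ⌈·⌉ = 3823

81, 349, 616, 883, 1150, 1418, 1685, 1952, 2220, 2487, 2754, 3021, 3289, 3556, 3823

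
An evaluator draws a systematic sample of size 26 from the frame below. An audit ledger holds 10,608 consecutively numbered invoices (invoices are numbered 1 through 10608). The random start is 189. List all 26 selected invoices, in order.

189, 597, 1005, 1413, 1821, 2229, 2637, 3045, 3453, 3861, 4269, 4677, 5085, 5493, 5901, 6309, 6717, 7125, 7533, 7941, 8349, 8757, 9165, 9573, 9981, 10389

k = N/n = 10608/26 = 408
invoice 1: 189
invoice 2: 189 + 408 = 597
invoice 3: 597 + 408 = 1005
invoice 4: 1005 + 408 = 1413
invoice 5: 1413 + 408 = 1821
invoice 6: 1821 + 408 = 2229
invoice 7: 2229 + 408 = 2637
invoice 8: 2637 + 408 = 3045
invoice 9: 3045 + 408 = 3453
invoice 10: 3453 + 408 = 3861
invoice 11: 3861 + 408 = 4269
invoice 12: 4269 + 408 = 4677
invoice 13: 4677 + 408 = 5085
invoice 14: 5085 + 408 = 5493
invoice 15: 5493 + 408 = 5901
invoice 16: 5901 + 408 = 6309
invoice 17: 6309 + 408 = 6717
invoice 18: 6717 + 408 = 7125
invoice 19: 7125 + 408 = 7533
invoice 20: 7533 + 408 = 7941
invoice 21: 7941 + 408 = 8349
invoice 22: 8349 + 408 = 8757
invoice 23: 8757 + 408 = 9165
invoice 24: 9165 + 408 = 9573
invoice 25: 9573 + 408 = 9981
invoice 26: 9981 + 408 = 10389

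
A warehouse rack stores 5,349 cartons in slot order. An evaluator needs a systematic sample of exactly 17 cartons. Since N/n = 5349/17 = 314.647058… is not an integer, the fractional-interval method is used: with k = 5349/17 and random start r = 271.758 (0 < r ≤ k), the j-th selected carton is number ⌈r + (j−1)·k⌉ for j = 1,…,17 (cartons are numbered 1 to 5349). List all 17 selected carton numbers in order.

j=1: r + 0k = 271.758 → ⌈·⌉ = 272
j=2: r + 1k = 586.405058… → ⌈·⌉ = 587
j=3: r + 2k = 901.052117… → ⌈·⌉ = 902
j=4: r + 3k = 1215.699176… → ⌈·⌉ = 1216
j=5: r + 4k = 1530.346235… → ⌈·⌉ = 1531
j=6: r + 5k = 1844.993294… → ⌈·⌉ = 1845
j=7: r + 6k = 2159.640352… → ⌈·⌉ = 2160
j=8: r + 7k = 2474.287411… → ⌈·⌉ = 2475
j=9: r + 8k = 2788.934470… → ⌈·⌉ = 2789
j=10: r + 9k = 3103.581529… → ⌈·⌉ = 3104
j=11: r + 10k = 3418.228588… → ⌈·⌉ = 3419
j=12: r + 11k = 3732.875647… → ⌈·⌉ = 3733
j=13: r + 12k = 4047.522705… → ⌈·⌉ = 4048
j=14: r + 13k = 4362.169764… → ⌈·⌉ = 4363
j=15: r + 14k = 4676.816823… → ⌈·⌉ = 4677
j=16: r + 15k = 4991.463882… → ⌈·⌉ = 4992
j=17: r + 16k = 5306.110941… → ⌈·⌉ = 5307

272, 587, 902, 1216, 1531, 1845, 2160, 2475, 2789, 3104, 3419, 3733, 4048, 4363, 4677, 4992, 5307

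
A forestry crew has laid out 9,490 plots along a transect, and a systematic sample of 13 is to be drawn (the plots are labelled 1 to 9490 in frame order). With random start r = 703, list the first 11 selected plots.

k = N/n = 9490/13 = 730
plot 1: 703
plot 2: 703 + 730 = 1433
plot 3: 1433 + 730 = 2163
plot 4: 2163 + 730 = 2893
plot 5: 2893 + 730 = 3623
plot 6: 3623 + 730 = 4353
plot 7: 4353 + 730 = 5083
plot 8: 5083 + 730 = 5813
plot 9: 5813 + 730 = 6543
plot 10: 6543 + 730 = 7273
plot 11: 7273 + 730 = 8003

703, 1433, 2163, 2893, 3623, 4353, 5083, 5813, 6543, 7273, 8003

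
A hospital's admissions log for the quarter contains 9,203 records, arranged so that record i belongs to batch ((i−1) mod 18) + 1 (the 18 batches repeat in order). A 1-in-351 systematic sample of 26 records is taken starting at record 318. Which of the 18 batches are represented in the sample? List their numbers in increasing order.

3, 12

Consecutive selections differ by k = 351, so their batch numbers differ by 351 mod 18 = 9.
gcd(351, 18) = 9, so the sample visits 18/9 = 2 distinct residues mod 18.
Start 318 is batch 12; the batches hit are 3, 12.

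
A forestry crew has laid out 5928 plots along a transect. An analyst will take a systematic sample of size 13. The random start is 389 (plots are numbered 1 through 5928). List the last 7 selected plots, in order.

3125, 3581, 4037, 4493, 4949, 5405, 5861

k = N/n = 5928/13 = 456
7th selection = 389 + 6×456 = 3125
8th: 3125 + 456 = 3581
9th: 3581 + 456 = 4037
10th: 4037 + 456 = 4493
11th: 4493 + 456 = 4949
12th: 4949 + 456 = 5405
13th: 5405 + 456 = 5861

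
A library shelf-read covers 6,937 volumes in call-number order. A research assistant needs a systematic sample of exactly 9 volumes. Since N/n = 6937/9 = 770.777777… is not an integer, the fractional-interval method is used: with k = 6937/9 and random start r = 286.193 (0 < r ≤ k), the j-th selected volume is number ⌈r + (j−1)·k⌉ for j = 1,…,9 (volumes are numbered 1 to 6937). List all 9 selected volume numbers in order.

287, 1057, 1828, 2599, 3370, 4141, 4911, 5682, 6453

j=1: r + 0k = 286.193 → ⌈·⌉ = 287
j=2: r + 1k = 1056.970777… → ⌈·⌉ = 1057
j=3: r + 2k = 1827.748555… → ⌈·⌉ = 1828
j=4: r + 3k = 2598.526333… → ⌈·⌉ = 2599
j=5: r + 4k = 3369.304111… → ⌈·⌉ = 3370
j=6: r + 5k = 4140.081888… → ⌈·⌉ = 4141
j=7: r + 6k = 4910.859666… → ⌈·⌉ = 4911
j=8: r + 7k = 5681.637444… → ⌈·⌉ = 5682
j=9: r + 8k = 6452.415222… → ⌈·⌉ = 6453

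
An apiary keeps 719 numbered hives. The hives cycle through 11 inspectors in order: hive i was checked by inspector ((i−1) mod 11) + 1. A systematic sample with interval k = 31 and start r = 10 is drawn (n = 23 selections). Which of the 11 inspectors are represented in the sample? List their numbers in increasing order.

Consecutive selections differ by k = 31, so their inspector numbers differ by 31 mod 11 = 9.
gcd(31, 11) = 1, so the sample visits 11/1 = 11 distinct residues mod 11.
Start 10 is inspector 10; the inspectors hit are 1, 2, 3, 4, 5, 6, 7, 8, 9, 10, 11.

1, 2, 3, 4, 5, 6, 7, 8, 9, 10, 11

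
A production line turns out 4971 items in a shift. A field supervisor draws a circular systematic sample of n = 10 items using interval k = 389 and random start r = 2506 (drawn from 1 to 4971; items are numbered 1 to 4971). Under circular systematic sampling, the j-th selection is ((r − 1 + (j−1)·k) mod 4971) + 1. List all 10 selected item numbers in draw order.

2506, 2895, 3284, 3673, 4062, 4451, 4840, 258, 647, 1036

Selection 1: 2506
Selection 2: 2506 + 389 = 2895
Selection 3: 2895 + 389 = 3284
Selection 4: 3284 + 389 = 3673
Selection 5: 3673 + 389 = 4062
Selection 6: 4062 + 389 = 4451
Selection 7: 4451 + 389 = 4840
Selection 8: 4840 + 389 = 5229 → 5229 − 4971 = 258
Selection 9: 258 + 389 = 647
Selection 10: 647 + 389 = 1036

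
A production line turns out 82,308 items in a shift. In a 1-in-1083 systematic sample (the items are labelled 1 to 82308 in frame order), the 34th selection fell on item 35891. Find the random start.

152

k = 1083
r = 35891 − (34−1)×1083 = 35891 − 35739 = 152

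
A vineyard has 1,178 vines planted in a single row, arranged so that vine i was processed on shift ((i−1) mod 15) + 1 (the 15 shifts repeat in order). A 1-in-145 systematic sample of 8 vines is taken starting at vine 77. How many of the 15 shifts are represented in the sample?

3

Consecutive selections differ by k = 145, so their shift numbers differ by 145 mod 15 = 10.
gcd(145, 15) = 5, so the sample visits 15/5 = 3 distinct residues mod 15.
Start 77 is shift 2; the shifts hit are 2, 7, 12.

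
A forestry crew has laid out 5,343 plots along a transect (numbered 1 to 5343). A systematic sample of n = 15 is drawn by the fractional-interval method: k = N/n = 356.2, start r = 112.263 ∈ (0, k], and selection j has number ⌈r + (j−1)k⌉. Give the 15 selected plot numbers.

113, 469, 825, 1181, 1538, 1894, 2250, 2606, 2962, 3319, 3675, 4031, 4387, 4743, 5100

j=1: r + 0k = 112.263 → ⌈·⌉ = 113
j=2: r + 1k = 468.463 → ⌈·⌉ = 469
j=3: r + 2k = 824.663 → ⌈·⌉ = 825
j=4: r + 3k = 1180.863 → ⌈·⌉ = 1181
j=5: r + 4k = 1537.063 → ⌈·⌉ = 1538
j=6: r + 5k = 1893.263 → ⌈·⌉ = 1894
j=7: r + 6k = 2249.463 → ⌈·⌉ = 2250
j=8: r + 7k = 2605.663 → ⌈·⌉ = 2606
j=9: r + 8k = 2961.863 → ⌈·⌉ = 2962
j=10: r + 9k = 3318.063 → ⌈·⌉ = 3319
j=11: r + 10k = 3674.263 → ⌈·⌉ = 3675
j=12: r + 11k = 4030.463 → ⌈·⌉ = 4031
j=13: r + 12k = 4386.663 → ⌈·⌉ = 4387
j=14: r + 13k = 4742.863 → ⌈·⌉ = 4743
j=15: r + 14k = 5099.063 → ⌈·⌉ = 5100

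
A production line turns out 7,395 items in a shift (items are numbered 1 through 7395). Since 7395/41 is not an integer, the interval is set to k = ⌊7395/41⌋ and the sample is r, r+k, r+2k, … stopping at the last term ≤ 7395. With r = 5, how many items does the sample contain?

k = ⌊7395/41⌋ = 180
Achieved size = ⌊(7395 − 5)/180⌋ + 1 = ⌊7390/180⌋ + 1 = 41 + 1 = 42
(last selection: 5 + 41×180 = 7385 ≤ 7395; next would be 7565 > 7395)

42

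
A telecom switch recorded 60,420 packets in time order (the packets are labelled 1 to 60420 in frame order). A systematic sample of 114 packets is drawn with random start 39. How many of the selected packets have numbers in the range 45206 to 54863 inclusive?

18

k = 60420/114 = 530
First selection ≥ 45206: 39 + ⌈(45206−39)/530⌉·530 = 39 + 86×530 = 45619
Last selection ≤ 54863: 39 + ⌊(54863−39)/530⌋·530 = 39 + 103×530 = 54629
Count = 103 − 86 + 1 = 18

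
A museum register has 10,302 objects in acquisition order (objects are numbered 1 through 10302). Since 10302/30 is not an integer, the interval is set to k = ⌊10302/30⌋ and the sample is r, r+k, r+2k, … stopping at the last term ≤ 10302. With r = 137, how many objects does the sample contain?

k = ⌊10302/30⌋ = 343
Achieved size = ⌊(10302 − 137)/343⌋ + 1 = ⌊10165/343⌋ + 1 = 29 + 1 = 30
(last selection: 137 + 29×343 = 10084 ≤ 10302; next would be 10427 > 10302)

30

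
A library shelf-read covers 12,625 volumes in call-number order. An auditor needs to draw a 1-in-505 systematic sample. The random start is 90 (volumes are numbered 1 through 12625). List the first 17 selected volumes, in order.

volume 1: 90
volume 2: 90 + 505 = 595
volume 3: 595 + 505 = 1100
volume 4: 1100 + 505 = 1605
volume 5: 1605 + 505 = 2110
volume 6: 2110 + 505 = 2615
volume 7: 2615 + 505 = 3120
volume 8: 3120 + 505 = 3625
volume 9: 3625 + 505 = 4130
volume 10: 4130 + 505 = 4635
volume 11: 4635 + 505 = 5140
volume 12: 5140 + 505 = 5645
volume 13: 5645 + 505 = 6150
volume 14: 6150 + 505 = 6655
volume 15: 6655 + 505 = 7160
volume 16: 7160 + 505 = 7665
volume 17: 7665 + 505 = 8170

90, 595, 1100, 1605, 2110, 2615, 3120, 3625, 4130, 4635, 5140, 5645, 6150, 6655, 7160, 7665, 8170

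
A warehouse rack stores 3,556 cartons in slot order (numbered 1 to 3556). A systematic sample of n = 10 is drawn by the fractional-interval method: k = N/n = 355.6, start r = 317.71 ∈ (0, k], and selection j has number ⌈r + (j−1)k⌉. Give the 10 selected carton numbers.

318, 674, 1029, 1385, 1741, 2096, 2452, 2807, 3163, 3519

j=1: r + 0k = 317.71 → ⌈·⌉ = 318
j=2: r + 1k = 673.31 → ⌈·⌉ = 674
j=3: r + 2k = 1028.91 → ⌈·⌉ = 1029
j=4: r + 3k = 1384.51 → ⌈·⌉ = 1385
j=5: r + 4k = 1740.11 → ⌈·⌉ = 1741
j=6: r + 5k = 2095.71 → ⌈·⌉ = 2096
j=7: r + 6k = 2451.31 → ⌈·⌉ = 2452
j=8: r + 7k = 2806.91 → ⌈·⌉ = 2807
j=9: r + 8k = 3162.51 → ⌈·⌉ = 3163
j=10: r + 9k = 3518.11 → ⌈·⌉ = 3519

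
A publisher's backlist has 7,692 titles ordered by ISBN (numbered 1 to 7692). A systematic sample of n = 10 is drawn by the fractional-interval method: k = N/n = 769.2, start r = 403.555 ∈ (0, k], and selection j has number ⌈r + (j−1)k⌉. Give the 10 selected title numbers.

404, 1173, 1942, 2712, 3481, 4250, 5019, 5788, 6558, 7327

j=1: r + 0k = 403.555 → ⌈·⌉ = 404
j=2: r + 1k = 1172.755 → ⌈·⌉ = 1173
j=3: r + 2k = 1941.955 → ⌈·⌉ = 1942
j=4: r + 3k = 2711.155 → ⌈·⌉ = 2712
j=5: r + 4k = 3480.355 → ⌈·⌉ = 3481
j=6: r + 5k = 4249.555 → ⌈·⌉ = 4250
j=7: r + 6k = 5018.755 → ⌈·⌉ = 5019
j=8: r + 7k = 5787.955 → ⌈·⌉ = 5788
j=9: r + 8k = 6557.155 → ⌈·⌉ = 6558
j=10: r + 9k = 7326.355 → ⌈·⌉ = 7327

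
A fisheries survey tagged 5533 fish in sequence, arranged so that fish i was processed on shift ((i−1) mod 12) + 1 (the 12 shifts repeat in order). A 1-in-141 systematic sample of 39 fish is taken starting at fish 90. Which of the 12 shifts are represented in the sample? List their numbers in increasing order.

Consecutive selections differ by k = 141, so their shift numbers differ by 141 mod 12 = 9.
gcd(141, 12) = 3, so the sample visits 12/3 = 4 distinct residues mod 12.
Start 90 is shift 6; the shifts hit are 3, 6, 9, 12.

3, 6, 9, 12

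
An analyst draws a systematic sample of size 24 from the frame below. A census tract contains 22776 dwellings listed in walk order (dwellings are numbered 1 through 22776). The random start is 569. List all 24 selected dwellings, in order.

k = N/n = 22776/24 = 949
dwelling 1: 569
dwelling 2: 569 + 949 = 1518
dwelling 3: 1518 + 949 = 2467
dwelling 4: 2467 + 949 = 3416
dwelling 5: 3416 + 949 = 4365
dwelling 6: 4365 + 949 = 5314
dwelling 7: 5314 + 949 = 6263
dwelling 8: 6263 + 949 = 7212
dwelling 9: 7212 + 949 = 8161
dwelling 10: 8161 + 949 = 9110
dwelling 11: 9110 + 949 = 10059
dwelling 12: 10059 + 949 = 11008
dwelling 13: 11008 + 949 = 11957
dwelling 14: 11957 + 949 = 12906
dwelling 15: 12906 + 949 = 13855
dwelling 16: 13855 + 949 = 14804
dwelling 17: 14804 + 949 = 15753
dwelling 18: 15753 + 949 = 16702
dwelling 19: 16702 + 949 = 17651
dwelling 20: 17651 + 949 = 18600
dwelling 21: 18600 + 949 = 19549
dwelling 22: 19549 + 949 = 20498
dwelling 23: 20498 + 949 = 21447
dwelling 24: 21447 + 949 = 22396

569, 1518, 2467, 3416, 4365, 5314, 6263, 7212, 8161, 9110, 10059, 11008, 11957, 12906, 13855, 14804, 15753, 16702, 17651, 18600, 19549, 20498, 21447, 22396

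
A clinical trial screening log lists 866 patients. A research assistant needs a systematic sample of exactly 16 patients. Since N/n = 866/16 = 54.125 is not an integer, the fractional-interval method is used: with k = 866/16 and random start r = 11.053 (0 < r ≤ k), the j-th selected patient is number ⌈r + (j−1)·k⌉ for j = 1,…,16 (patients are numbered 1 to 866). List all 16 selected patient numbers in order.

12, 66, 120, 174, 228, 282, 336, 390, 445, 499, 553, 607, 661, 715, 769, 823

j=1: r + 0k = 11.053 → ⌈·⌉ = 12
j=2: r + 1k = 65.178 → ⌈·⌉ = 66
j=3: r + 2k = 119.303 → ⌈·⌉ = 120
j=4: r + 3k = 173.428 → ⌈·⌉ = 174
j=5: r + 4k = 227.553 → ⌈·⌉ = 228
j=6: r + 5k = 281.678 → ⌈·⌉ = 282
j=7: r + 6k = 335.803 → ⌈·⌉ = 336
j=8: r + 7k = 389.928 → ⌈·⌉ = 390
j=9: r + 8k = 444.053 → ⌈·⌉ = 445
j=10: r + 9k = 498.178 → ⌈·⌉ = 499
j=11: r + 10k = 552.303 → ⌈·⌉ = 553
j=12: r + 11k = 606.428 → ⌈·⌉ = 607
j=13: r + 12k = 660.553 → ⌈·⌉ = 661
j=14: r + 13k = 714.678 → ⌈·⌉ = 715
j=15: r + 14k = 768.803 → ⌈·⌉ = 769
j=16: r + 15k = 822.928 → ⌈·⌉ = 823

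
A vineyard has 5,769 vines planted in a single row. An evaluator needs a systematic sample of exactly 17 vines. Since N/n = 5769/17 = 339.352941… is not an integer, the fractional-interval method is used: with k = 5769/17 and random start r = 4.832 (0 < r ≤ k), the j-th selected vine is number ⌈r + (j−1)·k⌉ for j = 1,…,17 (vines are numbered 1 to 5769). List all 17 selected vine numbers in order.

j=1: r + 0k = 4.832 → ⌈·⌉ = 5
j=2: r + 1k = 344.184941… → ⌈·⌉ = 345
j=3: r + 2k = 683.537882… → ⌈·⌉ = 684
j=4: r + 3k = 1022.890823… → ⌈·⌉ = 1023
j=5: r + 4k = 1362.243764… → ⌈·⌉ = 1363
j=6: r + 5k = 1701.596705… → ⌈·⌉ = 1702
j=7: r + 6k = 2040.949647… → ⌈·⌉ = 2041
j=8: r + 7k = 2380.302588… → ⌈·⌉ = 2381
j=9: r + 8k = 2719.655529… → ⌈·⌉ = 2720
j=10: r + 9k = 3059.008470… → ⌈·⌉ = 3060
j=11: r + 10k = 3398.361411… → ⌈·⌉ = 3399
j=12: r + 11k = 3737.714352… → ⌈·⌉ = 3738
j=13: r + 12k = 4077.067294… → ⌈·⌉ = 4078
j=14: r + 13k = 4416.420235… → ⌈·⌉ = 4417
j=15: r + 14k = 4755.773176… → ⌈·⌉ = 4756
j=16: r + 15k = 5095.126117… → ⌈·⌉ = 5096
j=17: r + 16k = 5434.479058… → ⌈·⌉ = 5435

5, 345, 684, 1023, 1363, 1702, 2041, 2381, 2720, 3060, 3399, 3738, 4078, 4417, 4756, 5096, 5435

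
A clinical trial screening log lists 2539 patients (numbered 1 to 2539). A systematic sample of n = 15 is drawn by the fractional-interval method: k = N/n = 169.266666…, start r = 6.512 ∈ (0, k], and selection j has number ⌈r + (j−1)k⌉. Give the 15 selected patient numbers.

j=1: r + 0k = 6.512 → ⌈·⌉ = 7
j=2: r + 1k = 175.778666… → ⌈·⌉ = 176
j=3: r + 2k = 345.045333… → ⌈·⌉ = 346
j=4: r + 3k = 514.312 → ⌈·⌉ = 515
j=5: r + 4k = 683.578666… → ⌈·⌉ = 684
j=6: r + 5k = 852.845333… → ⌈·⌉ = 853
j=7: r + 6k = 1022.112 → ⌈·⌉ = 1023
j=8: r + 7k = 1191.378666… → ⌈·⌉ = 1192
j=9: r + 8k = 1360.645333… → ⌈·⌉ = 1361
j=10: r + 9k = 1529.912 → ⌈·⌉ = 1530
j=11: r + 10k = 1699.178666… → ⌈·⌉ = 1700
j=12: r + 11k = 1868.445333… → ⌈·⌉ = 1869
j=13: r + 12k = 2037.712 → ⌈·⌉ = 2038
j=14: r + 13k = 2206.978666… → ⌈·⌉ = 2207
j=15: r + 14k = 2376.245333… → ⌈·⌉ = 2377

7, 176, 346, 515, 684, 853, 1023, 1192, 1361, 1530, 1700, 1869, 2038, 2207, 2377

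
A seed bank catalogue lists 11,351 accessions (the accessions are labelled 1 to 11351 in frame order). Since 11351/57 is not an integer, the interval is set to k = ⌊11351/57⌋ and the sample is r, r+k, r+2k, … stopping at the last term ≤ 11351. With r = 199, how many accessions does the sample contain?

k = ⌊11351/57⌋ = 199
Achieved size = ⌊(11351 − 199)/199⌋ + 1 = ⌊11152/199⌋ + 1 = 56 + 1 = 57
(last selection: 199 + 56×199 = 11343 ≤ 11351; next would be 11542 > 11351)

57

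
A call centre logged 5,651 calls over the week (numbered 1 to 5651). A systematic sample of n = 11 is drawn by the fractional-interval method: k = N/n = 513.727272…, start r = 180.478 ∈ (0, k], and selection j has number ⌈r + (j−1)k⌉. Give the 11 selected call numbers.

j=1: r + 0k = 180.478 → ⌈·⌉ = 181
j=2: r + 1k = 694.205272… → ⌈·⌉ = 695
j=3: r + 2k = 1207.932545… → ⌈·⌉ = 1208
j=4: r + 3k = 1721.659818… → ⌈·⌉ = 1722
j=5: r + 4k = 2235.387090… → ⌈·⌉ = 2236
j=6: r + 5k = 2749.114363… → ⌈·⌉ = 2750
j=7: r + 6k = 3262.841636… → ⌈·⌉ = 3263
j=8: r + 7k = 3776.568909… → ⌈·⌉ = 3777
j=9: r + 8k = 4290.296181… → ⌈·⌉ = 4291
j=10: r + 9k = 4804.023454… → ⌈·⌉ = 4805
j=11: r + 10k = 5317.750727… → ⌈·⌉ = 5318

181, 695, 1208, 1722, 2236, 2750, 3263, 3777, 4291, 4805, 5318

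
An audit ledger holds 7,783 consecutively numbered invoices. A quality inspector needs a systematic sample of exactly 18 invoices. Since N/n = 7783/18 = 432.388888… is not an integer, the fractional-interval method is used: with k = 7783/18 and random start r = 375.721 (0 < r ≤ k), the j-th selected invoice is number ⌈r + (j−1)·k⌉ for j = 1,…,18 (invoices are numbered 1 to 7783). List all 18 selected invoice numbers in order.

j=1: r + 0k = 375.721 → ⌈·⌉ = 376
j=2: r + 1k = 808.109888… → ⌈·⌉ = 809
j=3: r + 2k = 1240.498777… → ⌈·⌉ = 1241
j=4: r + 3k = 1672.887666… → ⌈·⌉ = 1673
j=5: r + 4k = 2105.276555… → ⌈·⌉ = 2106
j=6: r + 5k = 2537.665444… → ⌈·⌉ = 2538
j=7: r + 6k = 2970.054333… → ⌈·⌉ = 2971
j=8: r + 7k = 3402.443222… → ⌈·⌉ = 3403
j=9: r + 8k = 3834.832111… → ⌈·⌉ = 3835
j=10: r + 9k = 4267.221 → ⌈·⌉ = 4268
j=11: r + 10k = 4699.609888… → ⌈·⌉ = 4700
j=12: r + 11k = 5131.998777… → ⌈·⌉ = 5132
j=13: r + 12k = 5564.387666… → ⌈·⌉ = 5565
j=14: r + 13k = 5996.776555… → ⌈·⌉ = 5997
j=15: r + 14k = 6429.165444… → ⌈·⌉ = 6430
j=16: r + 15k = 6861.554333… → ⌈·⌉ = 6862
j=17: r + 16k = 7293.943222… → ⌈·⌉ = 7294
j=18: r + 17k = 7726.332111… → ⌈·⌉ = 7727

376, 809, 1241, 1673, 2106, 2538, 2971, 3403, 3835, 4268, 4700, 5132, 5565, 5997, 6430, 6862, 7294, 7727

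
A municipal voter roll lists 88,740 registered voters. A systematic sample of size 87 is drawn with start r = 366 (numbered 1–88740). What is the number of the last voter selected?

k = 88740/87 = 1020
87th selection = r + (87−1)·k = 366 + 86×1020 = 366 + 87720 = 88086

88086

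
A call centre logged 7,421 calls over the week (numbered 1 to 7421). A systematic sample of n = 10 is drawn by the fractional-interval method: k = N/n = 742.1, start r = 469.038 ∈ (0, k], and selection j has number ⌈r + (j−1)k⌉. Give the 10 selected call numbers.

j=1: r + 0k = 469.038 → ⌈·⌉ = 470
j=2: r + 1k = 1211.138 → ⌈·⌉ = 1212
j=3: r + 2k = 1953.238 → ⌈·⌉ = 1954
j=4: r + 3k = 2695.338 → ⌈·⌉ = 2696
j=5: r + 4k = 3437.438 → ⌈·⌉ = 3438
j=6: r + 5k = 4179.538 → ⌈·⌉ = 4180
j=7: r + 6k = 4921.638 → ⌈·⌉ = 4922
j=8: r + 7k = 5663.738 → ⌈·⌉ = 5664
j=9: r + 8k = 6405.838 → ⌈·⌉ = 6406
j=10: r + 9k = 7147.938 → ⌈·⌉ = 7148

470, 1212, 1954, 2696, 3438, 4180, 4922, 5664, 6406, 7148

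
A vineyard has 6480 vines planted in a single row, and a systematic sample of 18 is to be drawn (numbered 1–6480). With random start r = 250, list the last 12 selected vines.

k = N/n = 6480/18 = 360
7th selection = 250 + 6×360 = 2410
8th: 2410 + 360 = 2770
9th: 2770 + 360 = 3130
10th: 3130 + 360 = 3490
11th: 3490 + 360 = 3850
12th: 3850 + 360 = 4210
13th: 4210 + 360 = 4570
14th: 4570 + 360 = 4930
15th: 4930 + 360 = 5290
16th: 5290 + 360 = 5650
17th: 5650 + 360 = 6010
18th: 6010 + 360 = 6370

2410, 2770, 3130, 3490, 3850, 4210, 4570, 4930, 5290, 5650, 6010, 6370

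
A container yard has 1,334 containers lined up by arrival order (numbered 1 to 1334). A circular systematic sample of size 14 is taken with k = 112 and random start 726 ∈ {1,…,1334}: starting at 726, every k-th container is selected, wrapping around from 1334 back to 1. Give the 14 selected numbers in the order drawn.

Selection 1: 726
Selection 2: 726 + 112 = 838
Selection 3: 838 + 112 = 950
Selection 4: 950 + 112 = 1062
Selection 5: 1062 + 112 = 1174
Selection 6: 1174 + 112 = 1286
Selection 7: 1286 + 112 = 1398 → 1398 − 1334 = 64
Selection 8: 64 + 112 = 176
Selection 9: 176 + 112 = 288
Selection 10: 288 + 112 = 400
Selection 11: 400 + 112 = 512
Selection 12: 512 + 112 = 624
Selection 13: 624 + 112 = 736
Selection 14: 736 + 112 = 848

726, 838, 950, 1062, 1174, 1286, 64, 176, 288, 400, 512, 624, 736, 848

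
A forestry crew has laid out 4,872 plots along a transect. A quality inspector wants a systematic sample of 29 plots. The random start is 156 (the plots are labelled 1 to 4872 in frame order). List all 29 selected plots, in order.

156, 324, 492, 660, 828, 996, 1164, 1332, 1500, 1668, 1836, 2004, 2172, 2340, 2508, 2676, 2844, 3012, 3180, 3348, 3516, 3684, 3852, 4020, 4188, 4356, 4524, 4692, 4860

k = N/n = 4872/29 = 168
plot 1: 156
plot 2: 156 + 168 = 324
plot 3: 324 + 168 = 492
plot 4: 492 + 168 = 660
plot 5: 660 + 168 = 828
plot 6: 828 + 168 = 996
plot 7: 996 + 168 = 1164
plot 8: 1164 + 168 = 1332
plot 9: 1332 + 168 = 1500
plot 10: 1500 + 168 = 1668
plot 11: 1668 + 168 = 1836
plot 12: 1836 + 168 = 2004
plot 13: 2004 + 168 = 2172
plot 14: 2172 + 168 = 2340
plot 15: 2340 + 168 = 2508
plot 16: 2508 + 168 = 2676
plot 17: 2676 + 168 = 2844
plot 18: 2844 + 168 = 3012
plot 19: 3012 + 168 = 3180
plot 20: 3180 + 168 = 3348
plot 21: 3348 + 168 = 3516
plot 22: 3516 + 168 = 3684
plot 23: 3684 + 168 = 3852
plot 24: 3852 + 168 = 4020
plot 25: 4020 + 168 = 4188
plot 26: 4188 + 168 = 4356
plot 27: 4356 + 168 = 4524
plot 28: 4524 + 168 = 4692
plot 29: 4692 + 168 = 4860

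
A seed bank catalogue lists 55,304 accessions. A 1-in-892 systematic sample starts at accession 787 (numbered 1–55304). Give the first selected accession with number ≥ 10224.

10599

k = 892
Steps past start: ⌈(10224 − 787)/892⌉ = ⌈9437/892⌉ = 11
Selected accession: 787 + 11×892 = 10599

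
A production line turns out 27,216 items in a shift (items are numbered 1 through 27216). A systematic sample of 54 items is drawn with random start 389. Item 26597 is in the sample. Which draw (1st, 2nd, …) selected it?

53

k = 27216/54 = 504
position = (26597 − 389)/504 + 1 = 26208/504 + 1 = 52 + 1 = 53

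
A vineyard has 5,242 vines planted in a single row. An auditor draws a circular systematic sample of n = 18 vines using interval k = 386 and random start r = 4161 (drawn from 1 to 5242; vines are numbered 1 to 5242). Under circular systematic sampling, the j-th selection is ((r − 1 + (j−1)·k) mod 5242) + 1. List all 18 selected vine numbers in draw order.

4161, 4547, 4933, 77, 463, 849, 1235, 1621, 2007, 2393, 2779, 3165, 3551, 3937, 4323, 4709, 5095, 239

Selection 1: 4161
Selection 2: 4161 + 386 = 4547
Selection 3: 4547 + 386 = 4933
Selection 4: 4933 + 386 = 5319 → 5319 − 5242 = 77
Selection 5: 77 + 386 = 463
Selection 6: 463 + 386 = 849
Selection 7: 849 + 386 = 1235
Selection 8: 1235 + 386 = 1621
Selection 9: 1621 + 386 = 2007
Selection 10: 2007 + 386 = 2393
Selection 11: 2393 + 386 = 2779
Selection 12: 2779 + 386 = 3165
Selection 13: 3165 + 386 = 3551
Selection 14: 3551 + 386 = 3937
Selection 15: 3937 + 386 = 4323
Selection 16: 4323 + 386 = 4709
Selection 17: 4709 + 386 = 5095
Selection 18: 5095 + 386 = 5481 → 5481 − 5242 = 239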